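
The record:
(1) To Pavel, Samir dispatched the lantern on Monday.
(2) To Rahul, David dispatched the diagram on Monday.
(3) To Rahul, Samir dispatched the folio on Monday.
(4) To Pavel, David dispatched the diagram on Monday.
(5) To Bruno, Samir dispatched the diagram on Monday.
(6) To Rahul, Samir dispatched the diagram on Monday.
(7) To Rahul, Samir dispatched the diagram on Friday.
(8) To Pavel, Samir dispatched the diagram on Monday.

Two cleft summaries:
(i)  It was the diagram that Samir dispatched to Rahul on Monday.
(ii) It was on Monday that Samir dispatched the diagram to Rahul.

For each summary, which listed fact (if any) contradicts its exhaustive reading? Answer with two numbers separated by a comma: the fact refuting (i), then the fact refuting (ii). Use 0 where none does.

Summary (i) focuses "the diagram" (the thing); background same agent, recipient, setting (Samir / Rahul / on Monday). Fact (3) matches that background with thing = the folio — refutes (i).
Summary (ii) focuses "on Monday" (the setting); background same agent, thing, recipient (Samir / the diagram / Rahul). Fact (7) matches that background with setting = on Friday — refutes (ii).

3, 7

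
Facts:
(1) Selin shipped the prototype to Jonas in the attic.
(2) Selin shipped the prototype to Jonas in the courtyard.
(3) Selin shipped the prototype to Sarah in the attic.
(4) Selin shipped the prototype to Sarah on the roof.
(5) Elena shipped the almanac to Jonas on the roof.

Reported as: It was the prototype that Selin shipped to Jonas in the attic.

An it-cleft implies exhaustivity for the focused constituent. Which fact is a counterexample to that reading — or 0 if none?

Focus of the cleft: "the prototype" (the thing). Presupposed background: agent = Selin, recipient = Jonas, setting = in the attic.
Exhaustivity: the prototype is the only thing satisfying that background.
Every other fact differs from the presupposition on some backgrounded slot, so none challenges the exhaustivity.

0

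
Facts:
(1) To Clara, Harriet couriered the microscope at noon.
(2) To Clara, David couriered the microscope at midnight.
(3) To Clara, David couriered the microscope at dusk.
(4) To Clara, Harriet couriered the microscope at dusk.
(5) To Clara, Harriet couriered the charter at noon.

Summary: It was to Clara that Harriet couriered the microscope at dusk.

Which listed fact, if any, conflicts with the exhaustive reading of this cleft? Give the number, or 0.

0

The cleft puts "Clara" in focus and presupposes the open proposition with agent = Harriet, thing = the microscope, setting = at dusk.
The exhaustive reading says no other recipient fits that background.
No listed fact matches the background with a different recipient. Exhaustivity holds.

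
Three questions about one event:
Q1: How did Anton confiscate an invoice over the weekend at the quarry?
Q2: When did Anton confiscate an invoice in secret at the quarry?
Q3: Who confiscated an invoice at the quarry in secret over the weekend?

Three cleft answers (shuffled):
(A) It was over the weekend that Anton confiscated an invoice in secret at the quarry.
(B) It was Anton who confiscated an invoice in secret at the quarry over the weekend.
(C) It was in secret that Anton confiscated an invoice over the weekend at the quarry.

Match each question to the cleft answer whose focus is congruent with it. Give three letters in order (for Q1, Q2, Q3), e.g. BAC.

CAB

Q1 asks about the manner; cleft (C) focuses "in secret", which is the manner — so Q1 → C.
Q2 asks about the time; cleft (A) focuses "over the weekend", which is the time — so Q2 → A.
Q3 asks about the subject (agent); cleft (B) focuses "Anton", which is the subject (agent) — so Q3 → B.
Mapping: Q1→C, Q2→A, Q3→B.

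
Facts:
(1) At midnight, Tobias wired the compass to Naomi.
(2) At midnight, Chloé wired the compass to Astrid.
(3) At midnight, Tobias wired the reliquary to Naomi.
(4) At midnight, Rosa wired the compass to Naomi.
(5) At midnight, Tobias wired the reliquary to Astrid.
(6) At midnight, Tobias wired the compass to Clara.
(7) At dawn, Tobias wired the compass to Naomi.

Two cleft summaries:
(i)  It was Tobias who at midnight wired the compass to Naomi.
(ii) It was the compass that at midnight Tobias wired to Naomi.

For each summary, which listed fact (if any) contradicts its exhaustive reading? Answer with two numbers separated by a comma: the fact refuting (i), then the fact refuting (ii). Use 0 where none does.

4, 3

Summary (i) focuses "Tobias" (the agent); background thing = the compass, recipient = Naomi, setting = at midnight. Fact (4) matches that background with agent = Rosa — refutes (i).
Summary (ii) focuses "the compass" (the thing); background agent = Tobias, recipient = Naomi, setting = at midnight. Fact (3) matches that background with thing = the reliquary — refutes (ii).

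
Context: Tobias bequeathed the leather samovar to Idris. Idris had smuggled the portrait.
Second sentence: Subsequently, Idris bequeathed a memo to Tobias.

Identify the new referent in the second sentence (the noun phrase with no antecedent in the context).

"Idris" and "Tobias" in the second sentence are given — already mentioned in the context.
"a memo" has no antecedent in the context; it is discourse-new (the indefinite article also signals a new referent).

a memo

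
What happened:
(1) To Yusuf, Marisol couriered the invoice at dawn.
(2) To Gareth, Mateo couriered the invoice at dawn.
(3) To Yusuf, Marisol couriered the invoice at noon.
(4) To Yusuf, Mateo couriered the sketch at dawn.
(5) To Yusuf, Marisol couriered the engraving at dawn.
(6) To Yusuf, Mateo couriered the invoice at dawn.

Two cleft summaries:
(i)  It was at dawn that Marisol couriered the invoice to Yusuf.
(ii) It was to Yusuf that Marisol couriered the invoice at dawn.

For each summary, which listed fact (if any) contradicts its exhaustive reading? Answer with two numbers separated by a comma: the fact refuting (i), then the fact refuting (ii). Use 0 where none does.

3, 0

(i): focus "at dawn". Looking for Marisol as agent and the invoice as thing and Yusuf as recipient with some other setting — fact (3) has at noon there. Refuted.
(ii): focus "Yusuf". No fact shares Marisol as agent and the invoice as thing and at dawn as setting with a different recipient. 0.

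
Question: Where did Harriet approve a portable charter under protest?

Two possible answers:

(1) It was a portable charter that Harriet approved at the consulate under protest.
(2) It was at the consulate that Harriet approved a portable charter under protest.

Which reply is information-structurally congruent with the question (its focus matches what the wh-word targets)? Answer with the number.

2

The question word "where" targets the location.
Option (1) clefts "a portable charter" — the direct object, not what was asked.
Option (2) clefts "at the consulate" — that matches what the question asks about.
So the congruent reply is (2).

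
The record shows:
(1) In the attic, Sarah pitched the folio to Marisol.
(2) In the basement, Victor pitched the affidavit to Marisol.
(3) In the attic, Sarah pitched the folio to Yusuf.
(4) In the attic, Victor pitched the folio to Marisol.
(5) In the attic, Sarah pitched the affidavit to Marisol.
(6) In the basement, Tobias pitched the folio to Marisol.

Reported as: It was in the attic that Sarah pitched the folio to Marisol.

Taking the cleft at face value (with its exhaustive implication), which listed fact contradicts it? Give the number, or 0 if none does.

The cleft puts "in the attic" in focus and presupposes the open proposition with Sarah as agent and the folio as thing and Marisol as recipient.
Exhaustivity: in the attic is the only setting satisfying that background.
Every other fact differs from the presupposition on some backgrounded slot, so none challenges the exhaustivity.

0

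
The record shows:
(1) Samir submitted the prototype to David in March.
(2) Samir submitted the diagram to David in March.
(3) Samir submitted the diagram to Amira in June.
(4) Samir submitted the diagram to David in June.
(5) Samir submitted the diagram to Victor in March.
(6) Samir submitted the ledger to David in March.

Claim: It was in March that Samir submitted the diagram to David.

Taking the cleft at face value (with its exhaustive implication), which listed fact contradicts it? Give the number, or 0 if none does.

4

The cleft puts "in March" in focus and presupposes the open proposition with Samir as agent and the diagram as thing and David as recipient.
Exhaustivity: in March is the only setting satisfying that background.
But fact (4) also has Samir as agent and the diagram as thing and David as recipient, with setting = in June — so the exhaustive reading fails.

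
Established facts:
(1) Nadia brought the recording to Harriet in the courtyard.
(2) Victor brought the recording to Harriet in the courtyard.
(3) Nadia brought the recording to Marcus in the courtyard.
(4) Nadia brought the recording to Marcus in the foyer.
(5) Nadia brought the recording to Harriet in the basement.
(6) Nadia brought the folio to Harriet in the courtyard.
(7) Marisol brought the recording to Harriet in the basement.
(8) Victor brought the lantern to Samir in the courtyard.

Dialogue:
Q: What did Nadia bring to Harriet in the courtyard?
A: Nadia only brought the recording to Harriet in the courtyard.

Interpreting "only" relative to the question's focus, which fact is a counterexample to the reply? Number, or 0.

The question "What did ...?" targets the thing, so in the reply the focus falls on "the recording".
So "only" ranges over things; the rest (same agent, recipient, setting (Nadia / Harriet / in the courtyard)) is presupposed.
Fact (6) keeps same agent, recipient, setting (Nadia / Harriet / in the courtyard) but has thing = the folio; that refutes the reply.
(Fact (3) would refute a reading with focus on the recipient — but that is not what the question asks.)

6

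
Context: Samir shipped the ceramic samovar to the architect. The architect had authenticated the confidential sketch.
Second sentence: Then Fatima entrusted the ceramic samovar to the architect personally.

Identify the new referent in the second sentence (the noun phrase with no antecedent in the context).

Fatima

"the ceramic samovar" and "the architect" in the second sentence are given — already mentioned in the context.
"Fatima" has no antecedent in the context; it is discourse-new.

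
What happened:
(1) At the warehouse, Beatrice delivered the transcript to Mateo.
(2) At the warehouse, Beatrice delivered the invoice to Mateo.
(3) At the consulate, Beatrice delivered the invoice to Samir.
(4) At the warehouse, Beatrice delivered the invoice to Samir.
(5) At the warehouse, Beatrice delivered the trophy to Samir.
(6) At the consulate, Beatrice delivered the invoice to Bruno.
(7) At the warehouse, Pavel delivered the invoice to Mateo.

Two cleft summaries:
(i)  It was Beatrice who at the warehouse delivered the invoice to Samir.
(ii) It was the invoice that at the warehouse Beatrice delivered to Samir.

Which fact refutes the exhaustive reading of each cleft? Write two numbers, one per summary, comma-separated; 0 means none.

0, 5

Summary (i) focuses "Beatrice" (the agent); background same thing, recipient, setting (the invoice / Samir / at the warehouse). No fact matches that background with a different agent, so 0.
Summary (ii) focuses "the invoice" (the thing); background same agent, recipient, setting (Beatrice / Samir / at the warehouse). Fact (5) matches that background with thing = the trophy — refutes (ii).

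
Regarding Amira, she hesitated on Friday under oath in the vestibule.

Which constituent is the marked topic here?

The construction explicitly marks "Amira" as what the sentence is about — the topic.
The remainder of the clause is the comment (what is said about the topic).

Amira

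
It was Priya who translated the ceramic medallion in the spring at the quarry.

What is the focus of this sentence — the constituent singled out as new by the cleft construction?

In an it-cleft "It was X that/who ...", the clefted constituent X is the focus; the that/who-clause expresses the presupposed open proposition.
Here the focus is "Priya". The backgrounded (presupposed) material includes "the ceramic medallion", "in the spring" and "at the quarry".

Priya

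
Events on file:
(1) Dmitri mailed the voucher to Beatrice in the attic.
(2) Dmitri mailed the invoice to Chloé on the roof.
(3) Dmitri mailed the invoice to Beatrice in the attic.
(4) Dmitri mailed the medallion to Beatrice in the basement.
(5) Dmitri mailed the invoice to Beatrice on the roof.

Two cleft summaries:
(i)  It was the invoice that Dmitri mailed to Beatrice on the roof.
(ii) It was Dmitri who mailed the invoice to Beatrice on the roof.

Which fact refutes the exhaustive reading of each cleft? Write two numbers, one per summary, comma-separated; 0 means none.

0, 0

(i): focus "the invoice". No fact shares Dmitri as agent and Beatrice as recipient and on the roof as setting with a different thing. 0.
(ii): focus "Dmitri". No fact shares the invoice as thing and Beatrice as recipient and on the roof as setting with a different agent. 0.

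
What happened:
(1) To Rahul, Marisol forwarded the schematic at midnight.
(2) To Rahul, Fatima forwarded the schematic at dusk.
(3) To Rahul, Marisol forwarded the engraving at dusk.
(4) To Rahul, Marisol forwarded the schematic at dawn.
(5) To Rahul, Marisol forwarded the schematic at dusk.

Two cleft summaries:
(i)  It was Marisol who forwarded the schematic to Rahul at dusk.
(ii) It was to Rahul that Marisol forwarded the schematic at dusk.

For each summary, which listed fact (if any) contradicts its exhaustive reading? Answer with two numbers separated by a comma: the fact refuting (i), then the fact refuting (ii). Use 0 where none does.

2, 0

(i): focus "Marisol". Looking for the schematic as thing and Rahul as recipient and at dusk as setting with some other agent — fact (2) has Fatima there. Refuted.
(ii): focus "Rahul". No fact shares Marisol as agent and the schematic as thing and at dusk as setting with a different recipient. 0.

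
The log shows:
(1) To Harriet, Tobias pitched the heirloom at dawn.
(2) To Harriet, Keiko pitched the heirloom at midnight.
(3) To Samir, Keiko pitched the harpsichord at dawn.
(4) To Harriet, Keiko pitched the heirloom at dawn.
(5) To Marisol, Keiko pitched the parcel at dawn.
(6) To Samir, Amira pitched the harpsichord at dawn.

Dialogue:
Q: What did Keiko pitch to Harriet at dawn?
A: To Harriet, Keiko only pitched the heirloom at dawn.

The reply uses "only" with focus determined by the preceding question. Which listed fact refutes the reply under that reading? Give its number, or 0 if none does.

0

Answering "What did ...?" puts focus on the thing — here, "the heirloom".
So "only" ranges over things; the rest (agent = Keiko, recipient = Harriet, setting = at dawn) is presupposed.
No fact keeps agent = Keiko, recipient = Harriet, setting = at dawn while changing the thing; every other fact differs on something backgrounded. The reply stands.
(Fact (2) would refute a reading with focus on the setting — but that is not what the question asks.)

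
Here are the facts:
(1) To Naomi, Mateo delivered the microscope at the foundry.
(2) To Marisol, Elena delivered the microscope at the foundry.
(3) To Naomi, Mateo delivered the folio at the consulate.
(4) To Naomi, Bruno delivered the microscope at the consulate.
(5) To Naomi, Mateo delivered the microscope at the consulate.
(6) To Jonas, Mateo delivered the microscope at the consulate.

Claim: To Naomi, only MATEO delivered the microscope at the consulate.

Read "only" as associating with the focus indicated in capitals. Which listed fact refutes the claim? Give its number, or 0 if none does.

4

Focus (in capitals) is "Mateo" — the agent. "Only" excludes alternative agents while holding fixed the microscope as thing and Naomi as recipient and at the consulate as setting.
Fact (4) shares the background but differs in agent (Bruno) — a counterexample.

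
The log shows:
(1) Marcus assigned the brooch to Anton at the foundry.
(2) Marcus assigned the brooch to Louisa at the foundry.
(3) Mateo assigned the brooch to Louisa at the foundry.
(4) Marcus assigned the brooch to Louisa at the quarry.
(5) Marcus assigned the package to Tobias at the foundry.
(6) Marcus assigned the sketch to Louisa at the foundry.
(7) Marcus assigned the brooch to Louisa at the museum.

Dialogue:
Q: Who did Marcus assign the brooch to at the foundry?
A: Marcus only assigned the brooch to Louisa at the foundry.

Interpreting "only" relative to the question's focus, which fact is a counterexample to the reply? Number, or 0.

1

The question "Who did ... to ...?" targets the recipient, so in the reply the focus falls on "Louisa".
So "only" ranges over recipients; the rest (same agent, thing, setting (Marcus / the brooch / at the foundry)) is presupposed.
Fact (1) keeps same agent, thing, setting (Marcus / the brooch / at the foundry) but has recipient = Anton; that refutes the reply.
(Fact (4) would refute a reading with focus on the setting — but that is not what the question asks.)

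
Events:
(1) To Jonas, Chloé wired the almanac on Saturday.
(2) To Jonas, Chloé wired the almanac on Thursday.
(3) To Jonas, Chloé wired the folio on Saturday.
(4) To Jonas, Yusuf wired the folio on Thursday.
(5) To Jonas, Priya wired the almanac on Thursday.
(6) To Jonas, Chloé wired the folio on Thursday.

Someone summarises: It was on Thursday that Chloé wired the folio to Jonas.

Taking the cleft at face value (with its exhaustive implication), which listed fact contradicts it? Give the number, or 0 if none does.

Focus of the cleft: "on Thursday" (the setting). Presupposed background: same agent, thing, recipient (Chloé / the folio / Jonas).
The exhaustive reading says no other setting fits that background.
But fact (3) also has same agent, thing, recipient (Chloé / the folio / Jonas), with setting = on Saturday — so the exhaustive reading fails.

3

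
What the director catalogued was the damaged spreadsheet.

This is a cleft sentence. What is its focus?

In a pseudo-cleft "What ... was X", the post-copular constituent X is the focus.
Here the focus is "the damaged spreadsheet". The backgrounded (presupposed) material includes "the director".

the damaged spreadsheet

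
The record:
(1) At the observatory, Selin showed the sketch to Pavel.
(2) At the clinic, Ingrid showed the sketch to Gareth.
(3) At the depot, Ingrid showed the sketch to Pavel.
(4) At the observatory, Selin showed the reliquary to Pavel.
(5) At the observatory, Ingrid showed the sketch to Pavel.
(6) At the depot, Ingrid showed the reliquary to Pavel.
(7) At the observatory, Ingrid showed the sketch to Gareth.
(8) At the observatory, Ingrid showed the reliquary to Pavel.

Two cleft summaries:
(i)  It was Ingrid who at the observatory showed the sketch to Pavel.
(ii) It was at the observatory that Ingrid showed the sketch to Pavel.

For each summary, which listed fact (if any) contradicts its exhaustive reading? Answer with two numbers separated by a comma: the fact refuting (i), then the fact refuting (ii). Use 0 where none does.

Summary (i) focuses "Ingrid" (the agent); background the sketch as thing and Pavel as recipient and at the observatory as setting. Fact (1) matches that background with agent = Selin — refutes (i).
Summary (ii) focuses "at the observatory" (the setting); background Ingrid as agent and the sketch as thing and Pavel as recipient. Fact (3) matches that background with setting = at the depot — refutes (ii).

1, 3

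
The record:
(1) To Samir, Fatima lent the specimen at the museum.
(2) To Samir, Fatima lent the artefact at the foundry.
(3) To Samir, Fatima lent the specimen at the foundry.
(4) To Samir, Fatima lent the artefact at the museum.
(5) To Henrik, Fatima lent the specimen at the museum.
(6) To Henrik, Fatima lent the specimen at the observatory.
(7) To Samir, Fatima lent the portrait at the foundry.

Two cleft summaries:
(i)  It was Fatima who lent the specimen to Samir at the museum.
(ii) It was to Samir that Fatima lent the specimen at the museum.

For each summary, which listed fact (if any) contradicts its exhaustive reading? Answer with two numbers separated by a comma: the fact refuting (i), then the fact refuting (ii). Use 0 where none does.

(i): focus "Fatima". No fact shares same thing, recipient, setting (the specimen / Samir / at the museum) with a different agent. 0.
(ii): focus "Samir". Looking for same agent, thing, setting (Fatima / the specimen / at the museum) with some other recipient — fact (5) has Henrik there. Refuted.

0, 5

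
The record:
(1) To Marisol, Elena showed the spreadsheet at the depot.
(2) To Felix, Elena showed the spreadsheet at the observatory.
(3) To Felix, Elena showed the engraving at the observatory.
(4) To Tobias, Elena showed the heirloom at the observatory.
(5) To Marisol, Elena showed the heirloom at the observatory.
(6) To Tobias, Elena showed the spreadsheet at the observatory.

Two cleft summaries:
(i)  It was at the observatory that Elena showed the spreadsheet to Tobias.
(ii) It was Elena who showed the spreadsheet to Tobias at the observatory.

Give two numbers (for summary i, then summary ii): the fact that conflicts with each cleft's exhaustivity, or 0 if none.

0, 0

Summary (i) focuses "at the observatory" (the setting); background Elena as agent and the spreadsheet as thing and Tobias as recipient. No fact matches that background with a different setting, so 0.
Summary (ii) focuses "Elena" (the agent); background the spreadsheet as thing and Tobias as recipient and at the observatory as setting. No fact matches that background with a different agent, so 0.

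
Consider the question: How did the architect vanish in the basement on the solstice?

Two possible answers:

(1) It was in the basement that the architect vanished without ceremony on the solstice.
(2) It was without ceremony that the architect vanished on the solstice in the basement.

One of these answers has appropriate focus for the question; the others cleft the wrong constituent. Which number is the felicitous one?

2

The question word "how" targets the manner.
Option (1) clefts "in the basement" — the location, not what was asked.
Option (2) clefts "without ceremony" — that matches what the question asks about.
So the congruent reply is (2).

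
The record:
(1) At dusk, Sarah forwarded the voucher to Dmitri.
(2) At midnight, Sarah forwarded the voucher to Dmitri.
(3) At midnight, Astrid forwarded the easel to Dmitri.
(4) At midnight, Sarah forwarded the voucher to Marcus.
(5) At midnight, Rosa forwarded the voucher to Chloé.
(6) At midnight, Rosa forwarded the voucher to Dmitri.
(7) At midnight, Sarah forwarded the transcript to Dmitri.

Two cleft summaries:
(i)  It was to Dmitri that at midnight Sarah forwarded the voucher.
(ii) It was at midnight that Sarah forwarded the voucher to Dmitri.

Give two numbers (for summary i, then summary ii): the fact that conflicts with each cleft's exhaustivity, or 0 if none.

(i): focus "Dmitri". Looking for agent = Sarah, thing = the voucher, setting = at midnight with some other recipient — fact (4) has Marcus there. Refuted.
(ii): focus "at midnight". Looking for agent = Sarah, thing = the voucher, recipient = Dmitri with some other setting — fact (1) has at dusk there. Refuted.

4, 1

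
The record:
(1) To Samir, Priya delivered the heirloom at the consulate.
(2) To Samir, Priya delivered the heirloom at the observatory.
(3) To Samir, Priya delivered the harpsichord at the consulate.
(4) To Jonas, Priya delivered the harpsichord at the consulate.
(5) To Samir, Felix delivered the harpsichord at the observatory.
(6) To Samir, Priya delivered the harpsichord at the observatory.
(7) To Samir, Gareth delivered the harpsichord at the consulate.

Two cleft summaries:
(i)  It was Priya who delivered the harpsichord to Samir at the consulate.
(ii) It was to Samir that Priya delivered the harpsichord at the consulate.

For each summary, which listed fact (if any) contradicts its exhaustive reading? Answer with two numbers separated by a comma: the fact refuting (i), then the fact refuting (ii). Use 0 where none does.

7, 4

(i): focus "Priya". Looking for same thing, recipient, setting (the harpsichord / Samir / at the consulate) with some other agent — fact (7) has Gareth there. Refuted.
(ii): focus "Samir". Looking for same agent, thing, setting (Priya / the harpsichord / at the consulate) with some other recipient — fact (4) has Jonas there. Refuted.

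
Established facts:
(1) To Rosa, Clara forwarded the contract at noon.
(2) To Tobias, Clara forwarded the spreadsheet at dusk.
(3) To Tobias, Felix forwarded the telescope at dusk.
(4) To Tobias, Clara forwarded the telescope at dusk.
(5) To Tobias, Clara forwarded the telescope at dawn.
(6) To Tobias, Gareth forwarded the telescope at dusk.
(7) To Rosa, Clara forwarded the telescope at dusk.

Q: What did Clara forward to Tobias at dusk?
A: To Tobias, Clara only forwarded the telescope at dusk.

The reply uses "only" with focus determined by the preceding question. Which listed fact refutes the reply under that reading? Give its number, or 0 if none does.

Answering "What did ...?" puts focus on the thing — here, "the telescope".
So "only" ranges over things; the rest (Clara as agent and Tobias as recipient and at dusk as setting) is presupposed.
Fact (2) shares the background with a different thing (the spreadsheet) — counterexample.
(Fact (5) would refute a reading with focus on the setting — but that is not what the question asks.)

2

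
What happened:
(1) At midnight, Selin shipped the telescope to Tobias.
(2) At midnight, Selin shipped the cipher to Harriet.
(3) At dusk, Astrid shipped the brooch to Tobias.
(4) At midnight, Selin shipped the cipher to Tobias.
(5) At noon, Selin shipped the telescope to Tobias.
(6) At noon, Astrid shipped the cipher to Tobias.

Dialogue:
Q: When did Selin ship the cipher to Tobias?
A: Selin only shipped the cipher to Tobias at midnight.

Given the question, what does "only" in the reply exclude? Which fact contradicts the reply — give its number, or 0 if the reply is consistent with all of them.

0

The question "When did ...?" targets the setting, so in the reply the focus falls on "at midnight".
"Only" then excludes alternative settings while the background — Selin as agent and the cipher as thing and Tobias as recipient — is held fixed.
No listed fact shares that background with another setting. Nothing contradicts the reply.
(Fact (1) would refute a reading with focus on the thing — but that is not what the question asks.)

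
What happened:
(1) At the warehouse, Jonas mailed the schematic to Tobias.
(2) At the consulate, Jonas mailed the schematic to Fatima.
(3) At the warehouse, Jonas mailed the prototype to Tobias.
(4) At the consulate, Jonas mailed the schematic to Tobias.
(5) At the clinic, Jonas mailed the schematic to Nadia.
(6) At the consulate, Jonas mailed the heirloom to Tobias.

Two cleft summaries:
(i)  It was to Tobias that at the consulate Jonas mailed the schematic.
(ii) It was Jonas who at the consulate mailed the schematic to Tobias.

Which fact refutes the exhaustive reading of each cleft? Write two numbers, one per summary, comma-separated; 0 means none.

2, 0

Summary (i) focuses "Tobias" (the recipient); background agent = Jonas, thing = the schematic, setting = at the consulate. Fact (2) matches that background with recipient = Fatima — refutes (i).
Summary (ii) focuses "Jonas" (the agent); background thing = the schematic, recipient = Tobias, setting = at the consulate. No fact matches that background with a different agent, so 0.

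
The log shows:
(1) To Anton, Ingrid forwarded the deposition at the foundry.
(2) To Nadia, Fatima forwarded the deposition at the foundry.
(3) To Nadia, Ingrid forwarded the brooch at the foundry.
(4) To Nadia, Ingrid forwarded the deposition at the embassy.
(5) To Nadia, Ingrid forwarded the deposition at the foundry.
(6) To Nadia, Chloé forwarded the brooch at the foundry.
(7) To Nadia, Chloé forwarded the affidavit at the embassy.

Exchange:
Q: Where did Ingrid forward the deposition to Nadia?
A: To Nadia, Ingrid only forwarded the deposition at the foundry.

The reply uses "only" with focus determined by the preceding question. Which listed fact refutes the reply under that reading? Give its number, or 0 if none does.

The question "Where did ...?" targets the setting, so in the reply the focus falls on "at the foundry".
"Only" then excludes alternative settings while the background — Ingrid as agent and the deposition as thing and Nadia as recipient — is held fixed.
Fact (4) keeps Ingrid as agent and the deposition as thing and Nadia as recipient but has setting = at the embassy; that refutes the reply.
(Fact (1) would refute a reading with focus on the recipient — but that is not what the question asks.)

4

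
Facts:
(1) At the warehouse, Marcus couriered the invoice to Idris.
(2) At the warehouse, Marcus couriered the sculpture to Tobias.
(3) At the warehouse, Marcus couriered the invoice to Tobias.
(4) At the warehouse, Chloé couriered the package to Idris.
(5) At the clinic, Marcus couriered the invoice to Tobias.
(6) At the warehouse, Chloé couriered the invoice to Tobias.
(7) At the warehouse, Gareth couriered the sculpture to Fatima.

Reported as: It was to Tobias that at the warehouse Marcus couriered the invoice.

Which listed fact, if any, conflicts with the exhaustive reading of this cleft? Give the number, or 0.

The cleft puts "Tobias" in focus and presupposes the open proposition with Marcus as agent and the invoice as thing and at the warehouse as setting.
The exhaustive reading says no other recipient fits that background.
But fact (1) also has Marcus as agent and the invoice as thing and at the warehouse as setting, with recipient = Idris — so the exhaustive reading fails.

1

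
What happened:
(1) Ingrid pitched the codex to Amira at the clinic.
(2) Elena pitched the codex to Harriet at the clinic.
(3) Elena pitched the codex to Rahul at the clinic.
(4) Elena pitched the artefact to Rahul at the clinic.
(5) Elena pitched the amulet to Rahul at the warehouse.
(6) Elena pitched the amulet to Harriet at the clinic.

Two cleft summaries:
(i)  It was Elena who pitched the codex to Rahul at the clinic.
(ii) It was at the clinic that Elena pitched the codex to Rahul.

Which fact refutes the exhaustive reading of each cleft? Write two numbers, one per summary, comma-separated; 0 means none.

(i): focus "Elena". No fact shares same thing, recipient, setting (the codex / Rahul / at the clinic) with a different agent. 0.
(ii): focus "at the clinic". No fact shares same agent, thing, recipient (Elena / the codex / Rahul) with a different setting. 0.

0, 0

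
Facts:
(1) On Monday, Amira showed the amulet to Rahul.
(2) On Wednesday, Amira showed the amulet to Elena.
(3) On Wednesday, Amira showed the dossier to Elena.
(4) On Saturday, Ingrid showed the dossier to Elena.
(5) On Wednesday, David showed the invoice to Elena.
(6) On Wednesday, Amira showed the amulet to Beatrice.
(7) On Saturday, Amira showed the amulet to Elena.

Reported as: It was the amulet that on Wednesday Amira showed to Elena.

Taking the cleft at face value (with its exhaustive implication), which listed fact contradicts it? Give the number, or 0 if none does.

3

The cleft puts "the amulet" in focus and presupposes the open proposition with agent = Amira, recipient = Elena, setting = on Wednesday.
Exhaustivity: the amulet is the only thing satisfying that background.
But fact (3) also has agent = Amira, recipient = Elena, setting = on Wednesday, with thing = the dossier — so the exhaustive reading fails.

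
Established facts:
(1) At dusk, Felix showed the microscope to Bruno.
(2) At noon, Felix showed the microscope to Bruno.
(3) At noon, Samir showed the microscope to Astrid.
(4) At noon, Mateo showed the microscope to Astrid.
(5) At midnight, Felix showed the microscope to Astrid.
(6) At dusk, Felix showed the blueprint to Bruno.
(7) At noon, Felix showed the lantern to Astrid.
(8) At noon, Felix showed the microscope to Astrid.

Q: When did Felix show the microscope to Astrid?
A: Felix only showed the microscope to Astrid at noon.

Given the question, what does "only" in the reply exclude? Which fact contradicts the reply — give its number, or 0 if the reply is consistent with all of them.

5

The question "When did ...?" targets the setting, so in the reply the focus falls on "at noon".
"Only" then excludes alternative settings while the background — same agent, thing, recipient (Felix / the microscope / Astrid) — is held fixed.
Fact (5) keeps same agent, thing, recipient (Felix / the microscope / Astrid) but has setting = at midnight; that refutes the reply.
(Fact (7) would refute a reading with focus on the thing — but that is not what the question asks.)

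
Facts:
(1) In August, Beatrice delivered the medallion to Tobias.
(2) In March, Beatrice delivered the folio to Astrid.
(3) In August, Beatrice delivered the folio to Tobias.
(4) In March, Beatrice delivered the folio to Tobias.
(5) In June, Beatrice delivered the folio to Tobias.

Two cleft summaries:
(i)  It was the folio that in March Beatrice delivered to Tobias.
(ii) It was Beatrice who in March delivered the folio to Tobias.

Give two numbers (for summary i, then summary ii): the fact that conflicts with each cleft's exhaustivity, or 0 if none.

Summary (i) focuses "the folio" (the thing); background same agent, recipient, setting (Beatrice / Tobias / in March). No fact matches that background with a different thing, so 0.
Summary (ii) focuses "Beatrice" (the agent); background same thing, recipient, setting (the folio / Tobias / in March). No fact matches that background with a different agent, so 0.

0, 0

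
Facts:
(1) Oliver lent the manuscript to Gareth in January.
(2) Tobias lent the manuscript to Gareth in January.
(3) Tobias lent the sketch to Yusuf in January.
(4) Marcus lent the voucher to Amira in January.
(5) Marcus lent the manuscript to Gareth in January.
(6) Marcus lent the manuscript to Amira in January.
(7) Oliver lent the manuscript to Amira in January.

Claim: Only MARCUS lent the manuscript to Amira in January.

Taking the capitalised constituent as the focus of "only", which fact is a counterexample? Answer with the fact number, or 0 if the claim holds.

The capitals mark "Marcus" as focus. So "only" rules out other agents, with the rest (same thing, recipient, setting (the manuscript / Amira / in January)) as background.
Fact (7) matches on same thing, recipient, setting (the manuscript / Amira / in January), but has agent = Oliver instead. That refutes the claim.

7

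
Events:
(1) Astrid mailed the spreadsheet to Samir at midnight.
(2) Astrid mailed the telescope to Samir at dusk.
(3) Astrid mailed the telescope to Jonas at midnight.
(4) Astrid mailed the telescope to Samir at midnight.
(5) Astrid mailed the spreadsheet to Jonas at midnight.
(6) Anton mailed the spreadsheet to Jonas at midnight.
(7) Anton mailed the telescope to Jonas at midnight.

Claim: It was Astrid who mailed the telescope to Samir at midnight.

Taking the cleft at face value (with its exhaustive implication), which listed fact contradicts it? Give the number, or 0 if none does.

The cleft puts "Astrid" in focus and presupposes the open proposition with same thing, recipient, setting (the telescope / Samir / at midnight).
Exhaustivity: Astrid is the only agent satisfying that background.
No listed fact matches the background with a different agent. Exhaustivity holds.

0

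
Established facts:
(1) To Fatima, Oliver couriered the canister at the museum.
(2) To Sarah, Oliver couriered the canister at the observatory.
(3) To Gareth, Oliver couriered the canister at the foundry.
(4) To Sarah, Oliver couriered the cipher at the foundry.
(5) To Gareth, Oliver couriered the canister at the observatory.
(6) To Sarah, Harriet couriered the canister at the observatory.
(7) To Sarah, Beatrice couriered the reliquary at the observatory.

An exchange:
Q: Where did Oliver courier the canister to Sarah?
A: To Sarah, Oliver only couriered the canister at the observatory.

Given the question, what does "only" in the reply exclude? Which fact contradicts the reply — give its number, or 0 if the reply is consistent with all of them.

0

Answering "Where did ...?" puts focus on the setting — here, "at the observatory".
"Only" then excludes alternative settings while the background — same agent, thing, recipient (Oliver / the canister / Sarah) — is held fixed.
No fact keeps same agent, thing, recipient (Oliver / the canister / Sarah) while changing the setting; every other fact differs on something backgrounded. The reply stands.
(Fact (5) would refute a reading with focus on the recipient — but that is not what the question asks.)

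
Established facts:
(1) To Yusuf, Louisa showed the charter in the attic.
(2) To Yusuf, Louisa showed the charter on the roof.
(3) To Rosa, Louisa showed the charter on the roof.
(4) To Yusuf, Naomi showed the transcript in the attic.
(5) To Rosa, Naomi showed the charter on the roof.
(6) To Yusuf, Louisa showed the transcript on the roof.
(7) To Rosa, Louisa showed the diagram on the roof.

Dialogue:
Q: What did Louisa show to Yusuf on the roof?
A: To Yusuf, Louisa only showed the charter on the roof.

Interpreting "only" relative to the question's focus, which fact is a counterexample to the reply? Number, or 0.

Answering "What did ...?" puts focus on the thing — here, "the charter".
"Only" then excludes alternative things while the background — agent = Louisa, recipient = Yusuf, setting = on the roof — is held fixed.
Fact (6) shares the background with a different thing (the transcript) — counterexample.
(Fact (1) would refute a reading with focus on the setting — but that is not what the question asks.)

6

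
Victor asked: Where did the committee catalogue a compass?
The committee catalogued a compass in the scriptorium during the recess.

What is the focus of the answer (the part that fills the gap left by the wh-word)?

The wh-word "where" asks about the location.
In the answer, "the committee" and "a compass" are given — repeated from the question.
"during the recess" is also new, but it specifies the time, which is not what the question asks about — so it is not the focus.
The constituent filling the location gap is "in the scriptorium"; that is the focus.

in the scriptorium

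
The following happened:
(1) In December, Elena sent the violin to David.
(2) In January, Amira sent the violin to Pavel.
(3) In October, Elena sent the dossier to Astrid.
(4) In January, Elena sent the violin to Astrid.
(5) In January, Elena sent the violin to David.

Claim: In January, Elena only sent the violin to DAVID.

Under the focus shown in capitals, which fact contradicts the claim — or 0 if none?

4

Focus (in capitals) is "David" — the recipient. "Only" excludes alternative recipients while holding fixed Elena as agent and the violin as thing and in January as setting.
Fact (4) matches on Elena as agent and the violin as thing and in January as setting, but has recipient = Astrid instead. That refutes the claim.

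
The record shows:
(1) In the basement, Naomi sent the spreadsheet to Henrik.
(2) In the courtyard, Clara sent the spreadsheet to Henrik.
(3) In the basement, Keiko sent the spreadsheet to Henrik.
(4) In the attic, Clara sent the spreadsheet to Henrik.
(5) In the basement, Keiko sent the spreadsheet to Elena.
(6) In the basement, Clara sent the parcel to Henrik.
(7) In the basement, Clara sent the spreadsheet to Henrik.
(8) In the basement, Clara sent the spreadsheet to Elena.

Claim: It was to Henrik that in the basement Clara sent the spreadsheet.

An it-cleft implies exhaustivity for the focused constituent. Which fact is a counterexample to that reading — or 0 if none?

8

Focus of the cleft: "Henrik" (the recipient). Presupposed background: Clara as agent and the spreadsheet as thing and in the basement as setting.
Exhaustivity: Henrik is the only recipient satisfying that background.
But fact (8) also has Clara as agent and the spreadsheet as thing and in the basement as setting, with recipient = Elena — so the exhaustive reading fails.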